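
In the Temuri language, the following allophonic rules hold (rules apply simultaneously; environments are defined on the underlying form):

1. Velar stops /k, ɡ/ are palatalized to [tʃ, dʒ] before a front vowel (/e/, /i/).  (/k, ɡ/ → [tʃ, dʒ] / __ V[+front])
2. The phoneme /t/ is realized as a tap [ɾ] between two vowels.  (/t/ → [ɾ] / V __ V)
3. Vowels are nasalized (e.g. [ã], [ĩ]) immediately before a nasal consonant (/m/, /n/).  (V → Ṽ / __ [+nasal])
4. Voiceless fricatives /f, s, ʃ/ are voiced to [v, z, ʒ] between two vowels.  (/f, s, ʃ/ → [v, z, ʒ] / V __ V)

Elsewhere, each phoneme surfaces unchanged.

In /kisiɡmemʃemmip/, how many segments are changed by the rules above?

4

Segments that undergo a rule: /k/ → [tʃ] (rule 1); /s/ → [z] (rule 4); /e/ → [ẽ] (rule 3); /e/ → [ẽ] (rule 3).
All other segments surface unchanged.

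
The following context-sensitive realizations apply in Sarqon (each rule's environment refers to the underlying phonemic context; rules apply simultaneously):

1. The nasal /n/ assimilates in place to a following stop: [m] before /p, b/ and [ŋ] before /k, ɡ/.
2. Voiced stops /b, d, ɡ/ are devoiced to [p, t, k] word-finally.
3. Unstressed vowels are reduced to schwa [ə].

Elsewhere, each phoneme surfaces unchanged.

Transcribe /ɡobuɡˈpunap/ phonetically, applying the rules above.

[ɡəbəɡˈpunəp]

/ɡ/ (word-initial) is in the target of rule 2 but the environment (word-finally) is not met → [ɡ].
/o/ (between /ɡ/ and /b/) occurs in an unstressed syllable → [ə] by rule 3.
/b/ (between /o/ and /u/) is in the target of rule 2 but the environment (word-finally) is not met → [b].
/u/ (between /b/ and /ɡ/) occurs in an unstressed syllable → [ə] by rule 3.
/ɡ/ (between /u/ and /p/) is in the target of rule 2 but the environment (word-finally) is not met → [ɡ].
/p/ stays [p].
/u/ — between /p/ and /n/; rule 3 does not apply here → [u].
/n/ (between /u/ and /a/): rule 1 targets it, but not before a labial or velar stop → unchanged [n].
Rule 3 applies to /a/ (between /n/ and /p/: in an unstressed syllable) → [ə].
/p/ (word-final) is unaffected → [p].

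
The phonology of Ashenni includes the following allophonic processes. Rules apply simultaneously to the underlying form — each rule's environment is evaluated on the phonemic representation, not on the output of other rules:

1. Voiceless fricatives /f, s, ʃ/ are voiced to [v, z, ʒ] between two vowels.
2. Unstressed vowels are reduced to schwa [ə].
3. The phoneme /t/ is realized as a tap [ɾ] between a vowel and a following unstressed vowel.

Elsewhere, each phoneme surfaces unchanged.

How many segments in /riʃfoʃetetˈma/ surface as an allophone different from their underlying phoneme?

6

Segments that undergo a rule: /i/ → [ə] (rule 2); /o/ → [ə] (rule 2); /ʃ/ → [ʒ] (rule 1); /e/ → [ə] (rule 2); /t/ → [ɾ] (rule 3); /e/ → [ə] (rule 2).
All other segments surface unchanged.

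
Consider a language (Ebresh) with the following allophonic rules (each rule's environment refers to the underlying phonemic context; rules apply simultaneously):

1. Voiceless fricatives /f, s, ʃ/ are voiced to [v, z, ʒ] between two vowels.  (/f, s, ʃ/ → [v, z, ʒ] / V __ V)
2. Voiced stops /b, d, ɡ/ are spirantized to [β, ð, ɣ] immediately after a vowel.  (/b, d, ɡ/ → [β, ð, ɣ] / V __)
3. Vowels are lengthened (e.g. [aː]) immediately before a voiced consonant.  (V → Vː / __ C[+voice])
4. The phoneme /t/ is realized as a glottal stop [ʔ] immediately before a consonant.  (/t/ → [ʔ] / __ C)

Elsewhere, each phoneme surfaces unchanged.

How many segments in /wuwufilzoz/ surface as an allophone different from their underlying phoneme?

Segments that undergo a rule: /u/ → [uː] (rule 3); /f/ → [v] (rule 1); /i/ → [iː] (rule 3); /o/ → [oː] (rule 3).
All other segments surface unchanged.

4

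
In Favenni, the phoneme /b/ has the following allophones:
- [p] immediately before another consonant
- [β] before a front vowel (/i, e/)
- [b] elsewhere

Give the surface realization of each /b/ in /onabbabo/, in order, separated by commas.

[p], [b], [b]

Occurrence 1 (position 4): immediately before another consonant → [p].
Occurrence 2 (position 5): no conditioning environment matches → elsewhere allophone [b].
Occurrence 3 (position 7): no conditioning environment matches → elsewhere allophone [b].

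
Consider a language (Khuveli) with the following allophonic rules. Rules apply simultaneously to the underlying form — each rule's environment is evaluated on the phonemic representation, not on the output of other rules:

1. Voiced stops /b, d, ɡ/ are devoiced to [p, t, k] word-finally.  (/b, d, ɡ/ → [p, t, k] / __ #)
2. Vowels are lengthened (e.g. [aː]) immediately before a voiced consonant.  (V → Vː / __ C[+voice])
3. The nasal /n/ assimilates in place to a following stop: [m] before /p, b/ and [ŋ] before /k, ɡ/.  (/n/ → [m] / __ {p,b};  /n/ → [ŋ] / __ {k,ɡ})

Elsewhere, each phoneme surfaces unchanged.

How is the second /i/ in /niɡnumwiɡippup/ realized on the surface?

/i/ — between /w/ and /ɡ/, before a voiced consonant — surfaces as [iː] (rule 2).

[iː]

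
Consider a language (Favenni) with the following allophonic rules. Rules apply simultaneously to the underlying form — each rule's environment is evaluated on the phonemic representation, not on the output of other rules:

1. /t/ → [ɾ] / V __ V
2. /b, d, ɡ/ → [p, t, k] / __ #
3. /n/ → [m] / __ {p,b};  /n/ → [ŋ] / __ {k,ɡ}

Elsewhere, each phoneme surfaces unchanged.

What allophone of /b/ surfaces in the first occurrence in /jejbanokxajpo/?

/b/ (between /j/ and /a/) fails the environment for rule 2, so it stays [b].

[b]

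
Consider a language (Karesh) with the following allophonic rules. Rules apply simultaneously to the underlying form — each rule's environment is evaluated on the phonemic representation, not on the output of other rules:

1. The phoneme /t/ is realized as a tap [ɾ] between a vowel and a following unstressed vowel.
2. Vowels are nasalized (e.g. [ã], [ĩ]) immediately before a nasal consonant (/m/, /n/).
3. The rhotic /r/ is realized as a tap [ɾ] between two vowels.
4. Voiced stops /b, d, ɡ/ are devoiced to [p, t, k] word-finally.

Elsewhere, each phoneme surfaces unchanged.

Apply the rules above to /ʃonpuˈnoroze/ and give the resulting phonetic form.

[ʃõnpũˈnoɾoze]

/ʃ/ (word-initial) is unaffected → [ʃ].
/o/ (between /ʃ/ and /n/): before a nasal consonant, so rule 2 applies → [õ].
/n/ (between /o/ and /p/): no rule targets it → [n].
/p/ (between /n/ and /u/) is unaffected → [p].
/u/ meets the environment for rule 2 (before a nasal consonant) → [ũ].
/n/ (between /u/ and /o/) is unaffected → [n].
/o/ — between /n/ and /r/; rule 2 does not apply here → [o].
/r/ — between /o/ and /o/, between two vowels — surfaces as [ɾ] (rule 3).
/o/ (between /r/ and /z/) fails the environment for rule 2, so it stays [o].
/z/ (between /o/ and /e/) is unaffected → [z].
/e/ (word-final) is in the target of rule 2 but the environment (before a nasal consonant) is not met → [e].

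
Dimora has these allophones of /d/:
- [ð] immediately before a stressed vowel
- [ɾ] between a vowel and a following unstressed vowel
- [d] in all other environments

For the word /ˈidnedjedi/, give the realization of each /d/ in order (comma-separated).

[d], [d], [ɾ]

Occurrence 1 (position 2): no conditioning environment matches → elsewhere allophone [d].
Occurrence 2 (position 5): no conditioning environment matches → elsewhere allophone [d].
Occurrence 3 (position 8): between a vowel and a following unstressed vowel → [ɾ].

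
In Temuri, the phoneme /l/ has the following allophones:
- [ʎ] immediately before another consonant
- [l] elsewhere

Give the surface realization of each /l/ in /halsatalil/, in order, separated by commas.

[ʎ], [l], [l]

Occurrence 1 (position 3): immediately before another consonant → [ʎ].
Occurrence 2 (position 8): no conditioning environment matches → elsewhere allophone [l].
Occurrence 3 (position 10): no conditioning environment matches → elsewhere allophone [l].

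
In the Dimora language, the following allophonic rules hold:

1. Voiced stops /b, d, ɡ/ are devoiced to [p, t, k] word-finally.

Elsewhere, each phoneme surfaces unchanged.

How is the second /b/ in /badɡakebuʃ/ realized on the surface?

[b]

/b/ (between /e/ and /u/): rule 1 targets it, but not word-finally → unchanged [b].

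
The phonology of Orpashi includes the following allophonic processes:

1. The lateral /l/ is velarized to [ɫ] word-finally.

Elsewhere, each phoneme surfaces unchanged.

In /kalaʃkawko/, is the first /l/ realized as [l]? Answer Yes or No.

/l/ (between /a/ and /a/) is in the target of rule 1 but the environment (word-finally) is not met → [l].
The actual realization is [l], which matches [l].

Yes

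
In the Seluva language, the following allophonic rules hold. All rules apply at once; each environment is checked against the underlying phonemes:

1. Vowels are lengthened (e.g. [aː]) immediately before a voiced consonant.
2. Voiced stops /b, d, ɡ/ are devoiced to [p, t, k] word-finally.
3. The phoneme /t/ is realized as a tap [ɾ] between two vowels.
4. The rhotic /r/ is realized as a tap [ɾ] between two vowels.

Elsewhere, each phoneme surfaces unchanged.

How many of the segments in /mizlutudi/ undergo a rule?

3

Segments that undergo a rule: /i/ → [iː] (rule 1); /t/ → [ɾ] (rule 3); /u/ → [uː] (rule 1).
All other segments surface unchanged.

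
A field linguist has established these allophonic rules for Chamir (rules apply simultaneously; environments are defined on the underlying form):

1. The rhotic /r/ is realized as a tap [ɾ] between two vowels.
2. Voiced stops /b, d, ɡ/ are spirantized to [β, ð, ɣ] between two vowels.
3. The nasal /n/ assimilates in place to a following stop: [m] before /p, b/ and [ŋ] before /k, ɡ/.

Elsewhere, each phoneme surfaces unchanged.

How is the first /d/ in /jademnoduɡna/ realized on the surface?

[ð]

/d/ — between /a/ and /e/, between two vowels — surfaces as [ð] (rule 2).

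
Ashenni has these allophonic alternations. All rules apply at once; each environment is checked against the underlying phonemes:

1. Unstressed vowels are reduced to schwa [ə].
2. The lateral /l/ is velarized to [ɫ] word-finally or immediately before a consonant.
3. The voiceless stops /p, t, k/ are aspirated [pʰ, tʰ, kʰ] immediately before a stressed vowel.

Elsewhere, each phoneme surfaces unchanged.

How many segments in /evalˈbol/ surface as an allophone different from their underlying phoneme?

Segments that undergo a rule: /e/ → [ə] (rule 1); /a/ → [ə] (rule 1); /l/ → [ɫ] (rule 2); /l/ → [ɫ] (rule 2).
All other segments surface unchanged.

4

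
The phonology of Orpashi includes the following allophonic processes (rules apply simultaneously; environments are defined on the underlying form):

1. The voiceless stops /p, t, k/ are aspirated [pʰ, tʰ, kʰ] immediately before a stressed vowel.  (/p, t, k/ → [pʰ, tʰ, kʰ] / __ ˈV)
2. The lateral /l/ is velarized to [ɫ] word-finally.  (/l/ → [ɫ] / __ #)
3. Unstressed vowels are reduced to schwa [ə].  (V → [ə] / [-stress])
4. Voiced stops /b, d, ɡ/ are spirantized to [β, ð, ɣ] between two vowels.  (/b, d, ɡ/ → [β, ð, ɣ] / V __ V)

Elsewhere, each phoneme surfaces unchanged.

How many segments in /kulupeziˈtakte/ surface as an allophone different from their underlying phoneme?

Segments that undergo a rule: /u/ → [ə] (rule 3); /u/ → [ə] (rule 3); /e/ → [ə] (rule 3); /i/ → [ə] (rule 3); /t/ → [tʰ] (rule 1); /e/ → [ə] (rule 3).
All other segments surface unchanged.

6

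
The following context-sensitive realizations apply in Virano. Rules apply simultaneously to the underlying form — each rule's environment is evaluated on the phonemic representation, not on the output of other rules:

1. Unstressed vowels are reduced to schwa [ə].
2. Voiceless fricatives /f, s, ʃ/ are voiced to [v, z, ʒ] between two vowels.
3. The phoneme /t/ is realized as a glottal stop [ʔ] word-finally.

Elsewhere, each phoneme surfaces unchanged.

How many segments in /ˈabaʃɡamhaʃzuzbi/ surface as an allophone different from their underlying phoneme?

5

Segments that undergo a rule: /a/ → [ə] (rule 1); /a/ → [ə] (rule 1); /a/ → [ə] (rule 1); /u/ → [ə] (rule 1); /i/ → [ə] (rule 1).
All other segments surface unchanged.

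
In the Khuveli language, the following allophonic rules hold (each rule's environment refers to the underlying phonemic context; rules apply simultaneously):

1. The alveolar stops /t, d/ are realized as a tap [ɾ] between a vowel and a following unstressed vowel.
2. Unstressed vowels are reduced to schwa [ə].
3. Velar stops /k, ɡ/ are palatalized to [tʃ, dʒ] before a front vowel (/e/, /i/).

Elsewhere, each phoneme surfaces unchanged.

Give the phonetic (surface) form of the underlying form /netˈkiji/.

[nətˈtʃijə]

/e/ (between /n/ and /t/): in an unstressed syllable, so rule 2 applies → [ə].
/t/ — between /e/ and /k/; rule 1 does not apply here → [t].
Rule 3 applies to /k/ (between /t/ and /i/: before a front vowel) → [tʃ].
/i/ (between /k/ and /j/) is in the target of rule 2 but the environment (in an unstressed syllable) is not met → [i].
Rule 2 applies to /i/ (word-final: in an unstressed syllable) → [ə].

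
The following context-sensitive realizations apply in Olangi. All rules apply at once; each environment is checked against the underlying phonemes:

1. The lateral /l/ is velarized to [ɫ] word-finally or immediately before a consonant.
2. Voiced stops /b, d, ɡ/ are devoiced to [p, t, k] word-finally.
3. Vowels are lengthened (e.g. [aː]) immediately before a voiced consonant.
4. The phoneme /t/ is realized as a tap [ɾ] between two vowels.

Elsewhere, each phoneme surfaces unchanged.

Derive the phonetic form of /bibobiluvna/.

[biːboːbiːluːvna]

/b/ (word-initial): rule 2 targets it, but not word-finally → unchanged [b].
/i/ (between /b/ and /b/) occurs before a voiced consonant → [iː] by rule 3.
/b/ (between /i/ and /o/) fails the environment for rule 2, so it stays [b].
/o/ (between /b/ and /b/): before a voiced consonant, so rule 3 applies → [oː].
/b/ (between /o/ and /i/): rule 2 targets it, but not word-finally → unchanged [b].
/i/ — between /b/ and /l/, before a voiced consonant — surfaces as [iː] (rule 3).
/l/ (between /i/ and /u/) fails the environment for rule 1, so it stays [l].
Rule 3 applies to /u/ (between /l/ and /v/: before a voiced consonant) → [uː].
/a/ (word-final): rule 3 targets it, but not before a voiced consonant → unchanged [a].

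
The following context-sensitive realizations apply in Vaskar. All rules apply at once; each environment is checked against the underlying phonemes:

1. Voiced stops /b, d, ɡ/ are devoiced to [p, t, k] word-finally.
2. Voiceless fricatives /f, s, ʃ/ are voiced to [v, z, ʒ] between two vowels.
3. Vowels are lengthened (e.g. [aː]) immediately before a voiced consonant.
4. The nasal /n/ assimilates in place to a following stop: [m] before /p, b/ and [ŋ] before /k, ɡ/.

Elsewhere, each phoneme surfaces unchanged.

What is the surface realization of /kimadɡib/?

/k/ stays [k].
/i/ (between /k/ and /m/): before a voiced consonant, so rule 3 applies → [iː].
/m/ (between /i/ and /a/) is unaffected → [m].
/a/ — between /m/ and /d/, before a voiced consonant — surfaces as [aː] (rule 3).
/d/ (between /a/ and /ɡ/) fails the environment for rule 1, so it stays [d].
/ɡ/ — between /d/ and /i/; rule 1 does not apply here → [ɡ].
Rule 3 applies to /i/ (between /ɡ/ and /b/: before a voiced consonant) → [iː].
/b/ (word-final) occurs word-finally → [p] by rule 1.

[kiːmaːdɡiːp]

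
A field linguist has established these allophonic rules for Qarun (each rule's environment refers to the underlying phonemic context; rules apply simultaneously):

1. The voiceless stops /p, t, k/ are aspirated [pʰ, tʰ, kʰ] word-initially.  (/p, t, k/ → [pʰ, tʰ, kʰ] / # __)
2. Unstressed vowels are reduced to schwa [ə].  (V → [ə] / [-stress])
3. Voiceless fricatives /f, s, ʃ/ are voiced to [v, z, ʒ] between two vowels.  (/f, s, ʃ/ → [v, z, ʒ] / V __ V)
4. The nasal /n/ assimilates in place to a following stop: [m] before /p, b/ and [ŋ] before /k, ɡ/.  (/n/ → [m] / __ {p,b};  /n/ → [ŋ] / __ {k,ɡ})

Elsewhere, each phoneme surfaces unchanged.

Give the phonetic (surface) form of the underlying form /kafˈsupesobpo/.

Rule 1 applies to /k/ (word-initial: word-initially) → [kʰ].
/a/ (between /k/ and /f/) occurs in an unstressed syllable → [ə] by rule 2.
/f/ (between /a/ and /s/) fails the environment for rule 3, so it stays [f].
/s/ (between /f/ and /u/) fails the environment for rule 3, so it stays [s].
/u/ (between /s/ and /p/) is in the target of rule 2 but the environment (in an unstressed syllable) is not met → [u].
/p/ (between /u/ and /e/) fails the environment for rule 1, so it stays [p].
/e/ (between /p/ and /s/): in an unstressed syllable, so rule 2 applies → [ə].
/s/ meets the environment for rule 3 (between two vowels) → [z].
/o/ (between /s/ and /b/) occurs in an unstressed syllable → [ə] by rule 2.
/b/ (between /o/ and /p/) is unaffected → [b].
/p/ (between /b/ and /o/) fails the environment for rule 1, so it stays [p].
/o/ (word-final): in an unstressed syllable, so rule 2 applies → [ə].

[kʰəfˈsupəzəbpə]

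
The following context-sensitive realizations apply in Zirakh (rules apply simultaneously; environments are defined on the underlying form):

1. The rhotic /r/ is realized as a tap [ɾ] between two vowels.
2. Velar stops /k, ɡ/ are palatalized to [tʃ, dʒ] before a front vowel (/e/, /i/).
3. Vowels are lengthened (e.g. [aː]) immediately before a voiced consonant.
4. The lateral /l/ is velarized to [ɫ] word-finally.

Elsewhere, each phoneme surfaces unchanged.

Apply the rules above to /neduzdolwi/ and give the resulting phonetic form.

/n/ — not in any rule's target class → [n].
/e/ — between /n/ and /d/, before a voiced consonant — surfaces as [eː] (rule 3).
/d/ (between /e/ and /u/): no rule targets it → [d].
/u/ — between /d/ and /z/, before a voiced consonant — surfaces as [uː] (rule 3).
/z/ — not in any rule's target class → [z].
/d/ (between /z/ and /o/) is unaffected → [d].
/o/ (between /d/ and /l/) occurs before a voiced consonant → [oː] by rule 3.
/l/ (between /o/ and /w/) fails the environment for rule 4, so it stays [l].
/w/ (between /l/ and /i/) is unaffected → [w].
/i/ (word-final): rule 3 targets it, but not before a voiced consonant → unchanged [i].

[neːduːzdoːlwi]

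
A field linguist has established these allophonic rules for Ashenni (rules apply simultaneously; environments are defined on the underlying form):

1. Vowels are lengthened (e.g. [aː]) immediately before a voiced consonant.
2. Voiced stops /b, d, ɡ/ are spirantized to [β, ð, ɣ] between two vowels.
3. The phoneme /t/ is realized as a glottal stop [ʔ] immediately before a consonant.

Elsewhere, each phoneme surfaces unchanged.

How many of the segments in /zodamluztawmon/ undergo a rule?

Segments that undergo a rule: /o/ → [oː] (rule 1); /d/ → [ð] (rule 2); /a/ → [aː] (rule 1); /u/ → [uː] (rule 1); /a/ → [aː] (rule 1); /o/ → [oː] (rule 1).
All other segments surface unchanged.

6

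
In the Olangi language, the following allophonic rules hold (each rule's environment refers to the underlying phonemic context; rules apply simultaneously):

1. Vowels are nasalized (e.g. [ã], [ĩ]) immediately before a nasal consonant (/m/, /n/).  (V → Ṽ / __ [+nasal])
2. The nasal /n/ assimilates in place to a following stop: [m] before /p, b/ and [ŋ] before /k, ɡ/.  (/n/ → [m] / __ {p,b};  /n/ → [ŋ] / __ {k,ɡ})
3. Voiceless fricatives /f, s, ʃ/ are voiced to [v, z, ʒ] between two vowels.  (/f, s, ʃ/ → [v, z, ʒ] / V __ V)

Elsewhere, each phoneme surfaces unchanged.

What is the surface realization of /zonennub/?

[zõnẽnnub]

/z/ — not in any rule's target class → [z].
/o/ meets the environment for rule 1 (before a nasal consonant) → [õ].
/n/ (between /o/ and /e/): rule 2 targets it, but not before a labial or velar stop → unchanged [n].
/e/ — between /n/ and /n/, before a nasal consonant — surfaces as [ẽ] (rule 1).
/n/ (between /e/ and /n/) fails the environment for rule 2, so it stays [n].
/n/ (between /n/ and /u/) is in the target of rule 2 but the environment (before a labial or velar stop) is not met → [n].
/u/ — between /n/ and /b/; rule 1 does not apply here → [u].
/b/ (word-final): no rule targets it → [b].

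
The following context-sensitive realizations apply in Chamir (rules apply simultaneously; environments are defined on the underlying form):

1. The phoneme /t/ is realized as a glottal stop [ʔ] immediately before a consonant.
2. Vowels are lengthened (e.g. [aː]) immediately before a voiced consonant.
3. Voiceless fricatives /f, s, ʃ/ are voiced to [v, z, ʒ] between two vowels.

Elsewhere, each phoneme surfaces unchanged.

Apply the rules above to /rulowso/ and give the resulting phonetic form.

[ruːloːwso]

Rule 2 applies to /u/ (between /r/ and /l/: before a voiced consonant) → [uː].
/o/ meets the environment for rule 2 (before a voiced consonant) → [oː].
/s/ (between /w/ and /o/): rule 3 targets it, but not between two vowels → unchanged [s].
/o/ (word-final): rule 2 targets it, but not before a voiced consonant → unchanged [o].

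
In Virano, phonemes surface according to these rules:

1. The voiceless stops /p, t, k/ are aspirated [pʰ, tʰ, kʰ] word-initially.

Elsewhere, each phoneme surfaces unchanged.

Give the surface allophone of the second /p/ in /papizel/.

[p]

/p/ (between /a/ and /i/) is in the target of rule 1 but the environment (word-initially) is not met → [p].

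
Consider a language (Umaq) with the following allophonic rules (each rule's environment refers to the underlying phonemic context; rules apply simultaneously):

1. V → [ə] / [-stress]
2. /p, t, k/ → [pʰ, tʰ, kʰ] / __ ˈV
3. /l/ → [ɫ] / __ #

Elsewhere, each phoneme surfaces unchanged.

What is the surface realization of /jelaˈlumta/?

[jələˈlumtə]

/j/ stays [j].
Rule 1 applies to /e/ (between /j/ and /l/: in an unstressed syllable) → [ə].
/l/ (between /e/ and /a/): rule 3 targets it, but not word-finally → unchanged [l].
/a/ (between /l/ and /l/) occurs in an unstressed syllable → [ə] by rule 1.
/l/ (between /a/ and /u/): rule 3 targets it, but not word-finally → unchanged [l].
/u/ (between /l/ and /m/): rule 1 targets it, but not in an unstressed syllable → unchanged [u].
/m/ (between /u/ and /t/) is unaffected → [m].
/t/ — between /m/ and /a/; rule 2 does not apply here → [t].
/a/ — word-final, in an unstressed syllable — surfaces as [ə] (rule 1).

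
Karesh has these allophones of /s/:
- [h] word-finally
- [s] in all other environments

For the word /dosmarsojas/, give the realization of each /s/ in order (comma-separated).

Occurrence 1 (position 3): no conditioning environment matches → elsewhere allophone [s].
Occurrence 2 (position 7): no conditioning environment matches → elsewhere allophone [s].
Occurrence 3 (position 11): word-finally → [h].

[s], [s], [h]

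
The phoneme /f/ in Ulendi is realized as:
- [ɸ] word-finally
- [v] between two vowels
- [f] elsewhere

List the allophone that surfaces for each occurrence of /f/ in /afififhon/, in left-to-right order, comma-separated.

Occurrence 1 (position 2): between two vowels → [v].
Occurrence 2 (position 4): between two vowels → [v].
Occurrence 3 (position 6): no conditioning environment matches → elsewhere allophone [f].

[v], [v], [f]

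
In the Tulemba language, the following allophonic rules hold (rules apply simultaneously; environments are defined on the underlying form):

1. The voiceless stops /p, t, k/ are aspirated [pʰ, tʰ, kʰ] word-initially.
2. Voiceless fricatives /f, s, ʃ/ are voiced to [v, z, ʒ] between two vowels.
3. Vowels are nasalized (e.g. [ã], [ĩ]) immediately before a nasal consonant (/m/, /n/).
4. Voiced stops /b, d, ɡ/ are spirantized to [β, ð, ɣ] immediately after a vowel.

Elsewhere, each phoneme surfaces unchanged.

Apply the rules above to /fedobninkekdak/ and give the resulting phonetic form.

/f/ (word-initial) is in the target of rule 2 but the environment (between two vowels) is not met → [f].
/e/ (between /f/ and /d/) fails the environment for rule 3, so it stays [e].
/d/ (between /e/ and /o/): immediately after a vowel, so rule 4 applies → [ð].
/o/ (between /d/ and /b/): rule 3 targets it, but not before a nasal consonant → unchanged [o].
/b/ — between /o/ and /n/, immediately after a vowel — surfaces as [β] (rule 4).
/n/ (between /b/ and /i/) is unaffected → [n].
/i/ (between /n/ and /n/) occurs before a nasal consonant → [ĩ] by rule 3.
/n/ — not in any rule's target class → [n].
/k/ — between /n/ and /e/; rule 1 does not apply here → [k].
/e/ (between /k/ and /k/): rule 3 targets it, but not before a nasal consonant → unchanged [e].
/k/ — between /e/ and /d/; rule 1 does not apply here → [k].
/d/ (between /k/ and /a/) fails the environment for rule 4, so it stays [d].
/a/ (between /d/ and /k/): rule 3 targets it, but not before a nasal consonant → unchanged [a].
/k/ (word-final) fails the environment for rule 1, so it stays [k].

[feðoβnĩnkekdak]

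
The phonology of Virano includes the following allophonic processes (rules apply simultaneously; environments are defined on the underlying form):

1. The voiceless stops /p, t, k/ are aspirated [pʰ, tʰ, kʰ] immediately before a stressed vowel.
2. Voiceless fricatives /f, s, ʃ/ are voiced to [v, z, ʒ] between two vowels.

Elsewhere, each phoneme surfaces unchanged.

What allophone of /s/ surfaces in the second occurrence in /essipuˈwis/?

[s]

/s/ — between /s/ and /i/; rule 2 does not apply here → [s].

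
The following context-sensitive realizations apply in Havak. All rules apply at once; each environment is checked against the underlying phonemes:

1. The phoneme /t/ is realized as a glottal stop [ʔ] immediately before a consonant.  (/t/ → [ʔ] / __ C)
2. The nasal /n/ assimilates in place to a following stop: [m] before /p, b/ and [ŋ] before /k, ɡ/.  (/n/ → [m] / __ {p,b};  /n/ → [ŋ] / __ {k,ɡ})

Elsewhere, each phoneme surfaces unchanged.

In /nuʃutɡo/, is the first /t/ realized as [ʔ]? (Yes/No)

Yes

/t/ meets the environment for rule 1 (immediately before a consonant) → [ʔ].
The actual realization is [ʔ], which matches [ʔ].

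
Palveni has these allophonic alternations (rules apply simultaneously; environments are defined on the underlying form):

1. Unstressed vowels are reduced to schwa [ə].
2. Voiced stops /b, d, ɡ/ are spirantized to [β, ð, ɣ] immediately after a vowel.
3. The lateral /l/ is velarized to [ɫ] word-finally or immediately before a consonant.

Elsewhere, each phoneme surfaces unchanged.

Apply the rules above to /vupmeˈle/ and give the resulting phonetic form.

[vəpməˈle]

/v/ (word-initial): no rule targets it → [v].
/u/ (between /v/ and /p/) occurs in an unstressed syllable → [ə] by rule 1.
/p/ — not in any rule's target class → [p].
/m/ — not in any rule's target class → [m].
/e/ meets the environment for rule 1 (in an unstressed syllable) → [ə].
/l/ (between /e/ and /e/) fails the environment for rule 3, so it stays [l].
/e/ (word-final): rule 1 targets it, but not in an unstressed syllable → unchanged [e].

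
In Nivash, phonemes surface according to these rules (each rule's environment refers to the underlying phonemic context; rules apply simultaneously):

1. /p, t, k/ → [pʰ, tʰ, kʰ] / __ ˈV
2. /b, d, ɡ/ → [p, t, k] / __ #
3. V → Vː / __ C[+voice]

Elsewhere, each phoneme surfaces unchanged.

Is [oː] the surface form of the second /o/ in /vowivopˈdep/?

/o/ — between /v/ and /p/; rule 3 does not apply here → [o].
The actual realization is [o], not [oː].

No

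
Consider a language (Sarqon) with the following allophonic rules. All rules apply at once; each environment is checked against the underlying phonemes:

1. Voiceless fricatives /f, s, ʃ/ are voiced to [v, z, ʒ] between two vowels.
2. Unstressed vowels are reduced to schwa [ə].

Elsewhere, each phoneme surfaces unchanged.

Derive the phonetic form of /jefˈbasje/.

[jəfˈbasjə]

/j/ (word-initial): no rule targets it → [j].
/e/ meets the environment for rule 2 (in an unstressed syllable) → [ə].
/f/ (between /e/ and /b/) fails the environment for rule 1, so it stays [f].
/b/ (between /f/ and /a/) is unaffected → [b].
/a/ — between /b/ and /s/; rule 2 does not apply here → [a].
/s/ (between /a/ and /j/): rule 1 targets it, but not between two vowels → unchanged [s].
/j/ (between /s/ and /e/) is unaffected → [j].
/e/ (word-final): in an unstressed syllable, so rule 2 applies → [ə].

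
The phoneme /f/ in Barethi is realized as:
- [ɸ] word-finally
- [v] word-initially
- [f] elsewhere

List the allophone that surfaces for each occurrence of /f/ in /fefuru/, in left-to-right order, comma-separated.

[v], [f]

Occurrence 1 (position 1): word-initially → [v].
Occurrence 2 (position 3): no conditioning environment matches → elsewhere allophone [f].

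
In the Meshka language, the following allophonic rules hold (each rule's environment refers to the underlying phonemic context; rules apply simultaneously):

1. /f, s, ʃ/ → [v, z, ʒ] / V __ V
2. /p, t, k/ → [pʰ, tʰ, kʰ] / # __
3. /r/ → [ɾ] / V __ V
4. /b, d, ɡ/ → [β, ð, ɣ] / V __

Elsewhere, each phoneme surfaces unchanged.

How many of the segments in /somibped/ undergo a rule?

2

Segments that undergo a rule: /b/ → [β] (rule 4); /d/ → [ð] (rule 4).
All other segments surface unchanged.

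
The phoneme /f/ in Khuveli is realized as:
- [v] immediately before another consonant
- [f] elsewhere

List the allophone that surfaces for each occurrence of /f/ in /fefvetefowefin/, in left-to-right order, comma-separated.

[f], [v], [f], [f]

Occurrence 1 (position 1): no conditioning environment matches → elsewhere allophone [f].
Occurrence 2 (position 3): immediately before another consonant → [v].
Occurrence 3 (position 8): no conditioning environment matches → elsewhere allophone [f].
Occurrence 4 (position 12): no conditioning environment matches → elsewhere allophone [f].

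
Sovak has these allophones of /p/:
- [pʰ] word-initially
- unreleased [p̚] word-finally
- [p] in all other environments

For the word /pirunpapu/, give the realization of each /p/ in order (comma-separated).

Occurrence 1 (position 1): word-initially → [pʰ].
Occurrence 2 (position 6): no conditioning environment matches → elsewhere allophone [p].
Occurrence 3 (position 8): no conditioning environment matches → elsewhere allophone [p].

[pʰ], [p], [p]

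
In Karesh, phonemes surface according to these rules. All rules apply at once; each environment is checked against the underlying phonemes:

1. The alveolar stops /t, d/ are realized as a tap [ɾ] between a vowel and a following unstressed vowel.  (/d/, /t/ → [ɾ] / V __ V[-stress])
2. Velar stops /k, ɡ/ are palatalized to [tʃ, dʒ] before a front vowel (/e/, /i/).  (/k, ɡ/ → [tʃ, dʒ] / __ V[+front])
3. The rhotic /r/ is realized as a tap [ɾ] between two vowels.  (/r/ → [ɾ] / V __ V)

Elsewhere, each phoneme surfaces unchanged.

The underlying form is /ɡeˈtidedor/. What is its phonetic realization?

[dʒeˈtiɾeɾor]

/ɡ/ meets the environment for rule 2 (before a front vowel) → [dʒ].
/e/ stays [e].
/t/ (between /e/ and /i/) fails the environment for rule 1, so it stays [t].
/i/ (between /t/ and /d/) is unaffected → [i].
/d/ (between /i/ and /e/) occurs between a vowel and a following unstressed vowel → [ɾ] by rule 1.
/e/ stays [e].
/d/ meets the environment for rule 1 (between a vowel and a following unstressed vowel) → [ɾ].
/o/ — not in any rule's target class → [o].
/r/ (word-final) is in the target of rule 3 but the environment (between two vowels) is not met → [r].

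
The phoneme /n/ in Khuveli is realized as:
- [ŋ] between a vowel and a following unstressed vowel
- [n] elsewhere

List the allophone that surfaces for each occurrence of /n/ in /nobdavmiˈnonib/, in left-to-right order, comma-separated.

[n], [n], [ŋ]

Occurrence 1 (position 1): no conditioning environment matches → elsewhere allophone [n].
Occurrence 2 (position 9): no conditioning environment matches → elsewhere allophone [n].
Occurrence 3 (position 11): between a vowel and a following unstressed vowel → [ŋ].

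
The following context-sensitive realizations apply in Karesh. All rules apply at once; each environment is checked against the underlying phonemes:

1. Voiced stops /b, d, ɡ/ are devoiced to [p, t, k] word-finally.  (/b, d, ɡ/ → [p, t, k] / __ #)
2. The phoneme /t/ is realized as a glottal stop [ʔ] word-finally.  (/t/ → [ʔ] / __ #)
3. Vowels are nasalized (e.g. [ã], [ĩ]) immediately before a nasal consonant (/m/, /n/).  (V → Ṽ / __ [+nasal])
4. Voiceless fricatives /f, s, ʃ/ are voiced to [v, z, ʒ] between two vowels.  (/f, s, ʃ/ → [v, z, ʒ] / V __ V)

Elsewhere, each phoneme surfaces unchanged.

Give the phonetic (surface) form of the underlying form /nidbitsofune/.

/n/ (word-initial) is unaffected → [n].
/i/ (between /n/ and /d/) fails the environment for rule 3, so it stays [i].
/d/ (between /i/ and /b/): rule 1 targets it, but not word-finally → unchanged [d].
/b/ — between /d/ and /i/; rule 1 does not apply here → [b].
/i/ (between /b/ and /t/) is in the target of rule 3 but the environment (before a nasal consonant) is not met → [i].
/t/ — between /i/ and /s/; rule 2 does not apply here → [t].
/s/ — between /t/ and /o/; rule 4 does not apply here → [s].
/o/ (between /s/ and /f/): rule 3 targets it, but not before a nasal consonant → unchanged [o].
/f/ (between /o/ and /u/): between two vowels, so rule 4 applies → [v].
/u/ — between /f/ and /n/, before a nasal consonant — surfaces as [ũ] (rule 3).
/n/ (between /u/ and /e/): no rule targets it → [n].
/e/ (word-final) fails the environment for rule 3, so it stays [e].

[nidbitsovũne]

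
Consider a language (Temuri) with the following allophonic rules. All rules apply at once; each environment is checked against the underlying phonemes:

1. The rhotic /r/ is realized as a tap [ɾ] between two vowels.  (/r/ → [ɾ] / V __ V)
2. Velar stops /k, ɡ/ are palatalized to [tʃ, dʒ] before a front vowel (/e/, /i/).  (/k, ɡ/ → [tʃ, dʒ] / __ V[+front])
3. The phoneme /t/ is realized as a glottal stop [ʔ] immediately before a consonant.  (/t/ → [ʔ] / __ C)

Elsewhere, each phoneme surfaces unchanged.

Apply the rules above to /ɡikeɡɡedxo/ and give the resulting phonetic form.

[dʒitʃeɡdʒedxo]

Rule 2 applies to /ɡ/ (word-initial: before a front vowel) → [dʒ].
/k/ (between /i/ and /e/) occurs before a front vowel → [tʃ] by rule 2.
/ɡ/ — between /e/ and /ɡ/; rule 2 does not apply here → [ɡ].
/ɡ/ (between /ɡ/ and /e/): before a front vowel, so rule 2 applies → [dʒ].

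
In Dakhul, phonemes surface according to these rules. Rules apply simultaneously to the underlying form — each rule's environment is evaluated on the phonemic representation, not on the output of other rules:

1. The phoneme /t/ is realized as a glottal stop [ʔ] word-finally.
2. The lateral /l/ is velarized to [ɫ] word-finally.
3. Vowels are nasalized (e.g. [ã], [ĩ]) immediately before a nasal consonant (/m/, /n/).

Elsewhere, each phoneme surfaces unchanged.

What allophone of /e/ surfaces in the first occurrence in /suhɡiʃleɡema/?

/e/ (between /l/ and /ɡ/): rule 3 targets it, but not before a nasal consonant → unchanged [e].

[e]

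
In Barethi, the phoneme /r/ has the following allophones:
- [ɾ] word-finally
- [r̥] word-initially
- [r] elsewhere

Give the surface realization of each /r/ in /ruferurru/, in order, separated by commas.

[r̥], [r], [r], [r]

Occurrence 1 (position 1): word-initially → [r̥].
Occurrence 2 (position 5): no conditioning environment matches → elsewhere allophone [r].
Occurrence 3 (position 7): no conditioning environment matches → elsewhere allophone [r].
Occurrence 4 (position 8): no conditioning environment matches → elsewhere allophone [r].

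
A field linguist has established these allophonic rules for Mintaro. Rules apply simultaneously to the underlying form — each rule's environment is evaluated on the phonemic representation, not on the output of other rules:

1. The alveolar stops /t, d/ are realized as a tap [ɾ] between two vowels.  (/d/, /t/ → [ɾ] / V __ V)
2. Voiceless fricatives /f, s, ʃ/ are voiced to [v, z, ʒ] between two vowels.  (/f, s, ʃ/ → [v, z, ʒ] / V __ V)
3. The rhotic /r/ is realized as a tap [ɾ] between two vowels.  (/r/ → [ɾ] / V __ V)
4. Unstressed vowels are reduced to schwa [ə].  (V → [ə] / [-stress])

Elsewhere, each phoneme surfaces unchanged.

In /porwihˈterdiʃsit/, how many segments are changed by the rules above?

Segments that undergo a rule: /o/ → [ə] (rule 4); /i/ → [ə] (rule 4); /i/ → [ə] (rule 4); /i/ → [ə] (rule 4).
All other segments surface unchanged.

4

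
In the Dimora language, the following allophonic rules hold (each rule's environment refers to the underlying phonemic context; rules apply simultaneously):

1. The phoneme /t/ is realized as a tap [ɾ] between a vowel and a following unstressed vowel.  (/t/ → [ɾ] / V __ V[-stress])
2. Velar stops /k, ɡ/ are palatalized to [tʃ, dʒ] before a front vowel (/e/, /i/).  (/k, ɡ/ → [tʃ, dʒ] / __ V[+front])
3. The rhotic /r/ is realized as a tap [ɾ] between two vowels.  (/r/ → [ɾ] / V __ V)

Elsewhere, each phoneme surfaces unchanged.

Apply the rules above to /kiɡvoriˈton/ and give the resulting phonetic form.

[tʃiɡvoɾiˈton]

/k/ — word-initial, before a front vowel — surfaces as [tʃ] (rule 2).
/i/ stays [i].
/ɡ/ (between /i/ and /v/) is in the target of rule 2 but the environment (before a front vowel) is not met → [ɡ].
/v/ (between /ɡ/ and /o/): no rule targets it → [v].
/o/ (between /v/ and /r/) is unaffected → [o].
/r/ (between /o/ and /i/): between two vowels, so rule 3 applies → [ɾ].
/i/ (between /r/ and /t/) is unaffected → [i].
/t/ (between /i/ and /o/): rule 1 targets it, but not between a vowel and a following unstressed vowel → unchanged [t].
/o/ — not in any rule's target class → [o].
/n/ stays [n].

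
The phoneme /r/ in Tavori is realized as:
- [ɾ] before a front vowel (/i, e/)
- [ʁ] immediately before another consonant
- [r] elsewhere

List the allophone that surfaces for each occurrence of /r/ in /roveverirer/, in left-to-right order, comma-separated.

[r], [ɾ], [ɾ], [r]

Occurrence 1 (position 1): no conditioning environment matches → elsewhere allophone [r].
Occurrence 2 (position 7): before a front vowel (/i, e/) → [ɾ].
Occurrence 3 (position 9): before a front vowel (/i, e/) → [ɾ].
Occurrence 4 (position 11): no conditioning environment matches → elsewhere allophone [r].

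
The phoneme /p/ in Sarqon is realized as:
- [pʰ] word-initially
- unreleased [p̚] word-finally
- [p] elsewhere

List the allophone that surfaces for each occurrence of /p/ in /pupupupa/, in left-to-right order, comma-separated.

Occurrence 1 (position 1): word-initially → [pʰ].
Occurrence 2 (position 3): no conditioning environment matches → elsewhere allophone [p].
Occurrence 3 (position 5): no conditioning environment matches → elsewhere allophone [p].
Occurrence 4 (position 7): no conditioning environment matches → elsewhere allophone [p].

[pʰ], [p], [p], [p]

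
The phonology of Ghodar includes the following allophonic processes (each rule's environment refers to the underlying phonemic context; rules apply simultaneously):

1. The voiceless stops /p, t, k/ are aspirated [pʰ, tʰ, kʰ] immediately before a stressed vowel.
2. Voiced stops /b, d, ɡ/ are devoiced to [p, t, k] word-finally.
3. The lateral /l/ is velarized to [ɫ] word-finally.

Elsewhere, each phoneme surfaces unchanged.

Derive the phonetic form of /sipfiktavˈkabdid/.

[sipfiktavˈkʰabdit]

/p/ (between /i/ and /f/) fails the environment for rule 1, so it stays [p].
/k/ (between /i/ and /t/): rule 1 targets it, but not immediately before a stressed vowel → unchanged [k].
/t/ (between /k/ and /a/): rule 1 targets it, but not immediately before a stressed vowel → unchanged [t].
/k/ (between /v/ and /a/) occurs immediately before a stressed vowel → [kʰ] by rule 1.
/b/ (between /a/ and /d/) is in the target of rule 2 but the environment (word-finally) is not met → [b].
/d/ (between /b/ and /i/): rule 2 targets it, but not word-finally → unchanged [d].
/d/ meets the environment for rule 2 (word-finally) → [t].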